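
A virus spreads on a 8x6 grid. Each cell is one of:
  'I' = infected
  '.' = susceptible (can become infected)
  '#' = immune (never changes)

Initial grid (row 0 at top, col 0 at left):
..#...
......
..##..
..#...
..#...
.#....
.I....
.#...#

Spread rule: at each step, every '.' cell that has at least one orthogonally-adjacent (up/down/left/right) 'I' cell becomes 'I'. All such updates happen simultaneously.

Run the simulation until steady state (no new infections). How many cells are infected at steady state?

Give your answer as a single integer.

Step 0 (initial): 1 infected
Step 1: +2 new -> 3 infected
Step 2: +5 new -> 8 infected
Step 3: +4 new -> 12 infected
Step 4: +6 new -> 18 infected
Step 5: +5 new -> 23 infected
Step 6: +4 new -> 27 infected
Step 7: +4 new -> 31 infected
Step 8: +4 new -> 35 infected
Step 9: +3 new -> 38 infected
Step 10: +2 new -> 40 infected
Step 11: +0 new -> 40 infected

Answer: 40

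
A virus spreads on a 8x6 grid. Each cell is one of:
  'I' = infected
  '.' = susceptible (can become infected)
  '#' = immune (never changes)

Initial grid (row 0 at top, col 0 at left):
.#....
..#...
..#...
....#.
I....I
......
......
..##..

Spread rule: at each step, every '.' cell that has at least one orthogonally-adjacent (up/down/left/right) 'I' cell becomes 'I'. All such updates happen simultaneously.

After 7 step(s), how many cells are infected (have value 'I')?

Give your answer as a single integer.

Step 0 (initial): 2 infected
Step 1: +6 new -> 8 infected
Step 2: +9 new -> 17 infected
Step 3: +12 new -> 29 infected
Step 4: +9 new -> 38 infected
Step 5: +2 new -> 40 infected
Step 6: +1 new -> 41 infected
Step 7: +1 new -> 42 infected

Answer: 42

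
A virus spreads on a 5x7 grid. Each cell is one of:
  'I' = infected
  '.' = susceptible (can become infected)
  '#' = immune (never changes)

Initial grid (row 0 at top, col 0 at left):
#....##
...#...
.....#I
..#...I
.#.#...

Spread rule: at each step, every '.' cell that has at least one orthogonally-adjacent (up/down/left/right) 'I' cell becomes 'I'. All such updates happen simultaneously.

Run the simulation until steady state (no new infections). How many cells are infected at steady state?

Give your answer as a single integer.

Answer: 26

Derivation:
Step 0 (initial): 2 infected
Step 1: +3 new -> 5 infected
Step 2: +3 new -> 8 infected
Step 3: +4 new -> 12 infected
Step 4: +2 new -> 14 infected
Step 5: +2 new -> 16 infected
Step 6: +3 new -> 19 infected
Step 7: +4 new -> 23 infected
Step 8: +2 new -> 25 infected
Step 9: +1 new -> 26 infected
Step 10: +0 new -> 26 infected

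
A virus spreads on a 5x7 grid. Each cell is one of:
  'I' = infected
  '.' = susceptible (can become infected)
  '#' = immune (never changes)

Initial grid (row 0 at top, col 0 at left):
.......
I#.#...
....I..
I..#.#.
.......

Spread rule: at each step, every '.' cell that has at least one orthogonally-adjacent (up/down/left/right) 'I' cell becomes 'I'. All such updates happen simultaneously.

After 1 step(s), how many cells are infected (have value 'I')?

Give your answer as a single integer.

Step 0 (initial): 3 infected
Step 1: +8 new -> 11 infected

Answer: 11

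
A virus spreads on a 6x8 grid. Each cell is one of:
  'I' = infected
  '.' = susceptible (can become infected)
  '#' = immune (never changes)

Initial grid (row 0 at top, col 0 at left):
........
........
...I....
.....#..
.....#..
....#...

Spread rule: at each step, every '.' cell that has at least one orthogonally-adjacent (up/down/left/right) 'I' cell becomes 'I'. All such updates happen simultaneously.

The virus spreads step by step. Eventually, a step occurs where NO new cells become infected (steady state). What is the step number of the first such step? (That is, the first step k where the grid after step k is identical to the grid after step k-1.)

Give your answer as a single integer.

Answer: 8

Derivation:
Step 0 (initial): 1 infected
Step 1: +4 new -> 5 infected
Step 2: +8 new -> 13 infected
Step 3: +10 new -> 23 infected
Step 4: +9 new -> 32 infected
Step 5: +7 new -> 39 infected
Step 6: +4 new -> 43 infected
Step 7: +2 new -> 45 infected
Step 8: +0 new -> 45 infected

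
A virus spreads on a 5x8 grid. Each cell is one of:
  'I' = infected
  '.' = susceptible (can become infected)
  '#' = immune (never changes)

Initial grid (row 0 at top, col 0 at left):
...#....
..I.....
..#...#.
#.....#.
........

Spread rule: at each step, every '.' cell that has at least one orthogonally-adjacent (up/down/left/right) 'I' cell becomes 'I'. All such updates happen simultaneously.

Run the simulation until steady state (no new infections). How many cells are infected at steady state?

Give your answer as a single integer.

Step 0 (initial): 1 infected
Step 1: +3 new -> 4 infected
Step 2: +5 new -> 9 infected
Step 3: +7 new -> 16 infected
Step 4: +7 new -> 23 infected
Step 5: +6 new -> 29 infected
Step 6: +3 new -> 32 infected
Step 7: +2 new -> 34 infected
Step 8: +1 new -> 35 infected
Step 9: +0 new -> 35 infected

Answer: 35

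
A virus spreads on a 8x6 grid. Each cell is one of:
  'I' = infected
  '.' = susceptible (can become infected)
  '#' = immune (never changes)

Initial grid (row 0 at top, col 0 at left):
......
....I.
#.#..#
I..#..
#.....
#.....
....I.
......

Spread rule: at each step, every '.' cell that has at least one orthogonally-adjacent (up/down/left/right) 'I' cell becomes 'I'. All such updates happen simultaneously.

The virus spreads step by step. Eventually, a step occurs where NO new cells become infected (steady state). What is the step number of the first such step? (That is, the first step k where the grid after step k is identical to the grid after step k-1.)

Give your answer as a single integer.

Step 0 (initial): 3 infected
Step 1: +9 new -> 12 infected
Step 2: +14 new -> 26 infected
Step 3: +10 new -> 36 infected
Step 4: +4 new -> 40 infected
Step 5: +2 new -> 42 infected
Step 6: +0 new -> 42 infected

Answer: 6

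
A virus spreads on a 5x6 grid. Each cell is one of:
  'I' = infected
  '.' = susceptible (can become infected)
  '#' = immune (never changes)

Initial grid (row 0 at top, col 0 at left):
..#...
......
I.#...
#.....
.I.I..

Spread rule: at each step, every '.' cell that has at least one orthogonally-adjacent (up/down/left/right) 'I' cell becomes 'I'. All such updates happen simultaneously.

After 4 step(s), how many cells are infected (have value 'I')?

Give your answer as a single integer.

Answer: 24

Derivation:
Step 0 (initial): 3 infected
Step 1: +7 new -> 10 infected
Step 2: +6 new -> 16 infected
Step 3: +5 new -> 21 infected
Step 4: +3 new -> 24 infected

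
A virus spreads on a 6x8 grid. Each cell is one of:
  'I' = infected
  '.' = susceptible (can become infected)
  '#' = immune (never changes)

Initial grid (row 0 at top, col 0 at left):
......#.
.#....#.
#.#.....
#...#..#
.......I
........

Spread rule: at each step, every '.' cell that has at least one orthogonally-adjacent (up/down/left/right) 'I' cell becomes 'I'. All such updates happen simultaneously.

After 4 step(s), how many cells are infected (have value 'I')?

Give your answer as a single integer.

Step 0 (initial): 1 infected
Step 1: +2 new -> 3 infected
Step 2: +3 new -> 6 infected
Step 3: +4 new -> 10 infected
Step 4: +4 new -> 14 infected

Answer: 14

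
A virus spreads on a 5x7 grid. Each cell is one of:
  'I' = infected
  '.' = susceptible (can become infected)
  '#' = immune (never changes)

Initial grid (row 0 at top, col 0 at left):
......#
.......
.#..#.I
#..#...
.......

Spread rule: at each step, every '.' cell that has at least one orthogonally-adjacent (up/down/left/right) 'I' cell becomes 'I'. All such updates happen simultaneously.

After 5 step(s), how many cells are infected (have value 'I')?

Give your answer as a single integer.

Step 0 (initial): 1 infected
Step 1: +3 new -> 4 infected
Step 2: +3 new -> 7 infected
Step 3: +4 new -> 11 infected
Step 4: +3 new -> 14 infected
Step 5: +4 new -> 18 infected

Answer: 18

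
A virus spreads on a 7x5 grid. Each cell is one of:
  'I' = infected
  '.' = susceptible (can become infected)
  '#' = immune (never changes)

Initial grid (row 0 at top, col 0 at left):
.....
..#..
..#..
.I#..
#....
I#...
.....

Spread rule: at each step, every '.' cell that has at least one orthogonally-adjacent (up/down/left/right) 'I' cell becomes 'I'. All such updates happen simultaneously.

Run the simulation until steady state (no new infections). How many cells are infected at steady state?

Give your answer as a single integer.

Step 0 (initial): 2 infected
Step 1: +4 new -> 6 infected
Step 2: +4 new -> 10 infected
Step 3: +5 new -> 15 infected
Step 4: +6 new -> 21 infected
Step 5: +5 new -> 26 infected
Step 6: +3 new -> 29 infected
Step 7: +1 new -> 30 infected
Step 8: +0 new -> 30 infected

Answer: 30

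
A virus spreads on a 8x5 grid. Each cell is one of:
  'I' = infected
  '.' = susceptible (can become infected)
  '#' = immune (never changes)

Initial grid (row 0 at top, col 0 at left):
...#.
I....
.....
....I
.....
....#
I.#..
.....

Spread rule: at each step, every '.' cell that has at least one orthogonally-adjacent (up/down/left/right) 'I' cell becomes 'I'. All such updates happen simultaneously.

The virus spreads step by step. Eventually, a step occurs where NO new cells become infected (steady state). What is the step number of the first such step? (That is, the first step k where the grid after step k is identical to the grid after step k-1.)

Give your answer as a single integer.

Step 0 (initial): 3 infected
Step 1: +9 new -> 12 infected
Step 2: +11 new -> 23 infected
Step 3: +10 new -> 33 infected
Step 4: +2 new -> 35 infected
Step 5: +2 new -> 37 infected
Step 6: +0 new -> 37 infected

Answer: 6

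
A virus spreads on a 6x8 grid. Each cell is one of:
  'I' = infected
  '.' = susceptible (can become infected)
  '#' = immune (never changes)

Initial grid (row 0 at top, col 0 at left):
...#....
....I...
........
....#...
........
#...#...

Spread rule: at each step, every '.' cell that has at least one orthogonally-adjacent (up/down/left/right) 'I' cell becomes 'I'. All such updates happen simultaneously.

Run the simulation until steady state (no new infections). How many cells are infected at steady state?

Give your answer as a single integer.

Step 0 (initial): 1 infected
Step 1: +4 new -> 5 infected
Step 2: +5 new -> 10 infected
Step 3: +8 new -> 18 infected
Step 4: +9 new -> 27 infected
Step 5: +9 new -> 36 infected
Step 6: +5 new -> 41 infected
Step 7: +3 new -> 44 infected
Step 8: +0 new -> 44 infected

Answer: 44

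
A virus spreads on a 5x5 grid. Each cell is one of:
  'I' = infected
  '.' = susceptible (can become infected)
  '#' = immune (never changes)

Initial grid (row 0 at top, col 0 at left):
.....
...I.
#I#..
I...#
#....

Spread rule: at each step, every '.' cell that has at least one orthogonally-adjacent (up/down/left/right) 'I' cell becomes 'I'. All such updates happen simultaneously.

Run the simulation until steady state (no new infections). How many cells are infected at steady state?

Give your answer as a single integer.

Answer: 21

Derivation:
Step 0 (initial): 3 infected
Step 1: +6 new -> 9 infected
Step 2: +8 new -> 17 infected
Step 3: +3 new -> 20 infected
Step 4: +1 new -> 21 infected
Step 5: +0 new -> 21 infected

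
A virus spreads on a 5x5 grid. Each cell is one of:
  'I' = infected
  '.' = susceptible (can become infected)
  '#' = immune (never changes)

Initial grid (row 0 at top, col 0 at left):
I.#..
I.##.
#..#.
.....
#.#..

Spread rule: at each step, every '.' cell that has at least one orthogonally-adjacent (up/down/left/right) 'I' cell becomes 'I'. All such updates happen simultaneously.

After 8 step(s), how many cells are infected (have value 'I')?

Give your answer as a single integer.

Step 0 (initial): 2 infected
Step 1: +2 new -> 4 infected
Step 2: +1 new -> 5 infected
Step 3: +2 new -> 7 infected
Step 4: +3 new -> 10 infected
Step 5: +1 new -> 11 infected
Step 6: +2 new -> 13 infected
Step 7: +2 new -> 15 infected
Step 8: +1 new -> 16 infected

Answer: 16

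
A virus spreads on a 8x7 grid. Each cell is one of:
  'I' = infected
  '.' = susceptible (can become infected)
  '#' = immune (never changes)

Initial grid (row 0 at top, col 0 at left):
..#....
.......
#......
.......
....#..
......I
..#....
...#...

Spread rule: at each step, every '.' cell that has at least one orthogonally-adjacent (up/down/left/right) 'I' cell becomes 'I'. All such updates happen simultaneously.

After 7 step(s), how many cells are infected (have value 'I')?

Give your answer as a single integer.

Answer: 41

Derivation:
Step 0 (initial): 1 infected
Step 1: +3 new -> 4 infected
Step 2: +5 new -> 9 infected
Step 3: +5 new -> 14 infected
Step 4: +7 new -> 21 infected
Step 5: +6 new -> 27 infected
Step 6: +7 new -> 34 infected
Step 7: +7 new -> 41 infected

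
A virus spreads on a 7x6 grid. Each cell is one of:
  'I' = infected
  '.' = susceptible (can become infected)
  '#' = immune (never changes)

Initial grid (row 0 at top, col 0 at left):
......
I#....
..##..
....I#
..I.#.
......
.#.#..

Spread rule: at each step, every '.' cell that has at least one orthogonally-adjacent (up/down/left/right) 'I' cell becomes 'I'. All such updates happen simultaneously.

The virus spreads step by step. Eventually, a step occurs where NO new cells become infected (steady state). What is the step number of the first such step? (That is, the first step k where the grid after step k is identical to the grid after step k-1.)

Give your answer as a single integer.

Step 0 (initial): 3 infected
Step 1: +8 new -> 11 infected
Step 2: +10 new -> 21 infected
Step 3: +6 new -> 27 infected
Step 4: +6 new -> 33 infected
Step 5: +2 new -> 35 infected
Step 6: +0 new -> 35 infected

Answer: 6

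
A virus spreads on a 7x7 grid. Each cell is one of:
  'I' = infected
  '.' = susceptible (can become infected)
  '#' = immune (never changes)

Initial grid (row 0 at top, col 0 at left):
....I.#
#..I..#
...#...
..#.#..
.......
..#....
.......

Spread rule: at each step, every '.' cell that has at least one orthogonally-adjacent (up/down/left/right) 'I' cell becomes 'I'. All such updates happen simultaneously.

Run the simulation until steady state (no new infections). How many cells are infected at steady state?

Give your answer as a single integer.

Answer: 42

Derivation:
Step 0 (initial): 2 infected
Step 1: +4 new -> 6 infected
Step 2: +5 new -> 11 infected
Step 3: +3 new -> 14 infected
Step 4: +5 new -> 19 infected
Step 5: +4 new -> 23 infected
Step 6: +6 new -> 29 infected
Step 7: +6 new -> 35 infected
Step 8: +6 new -> 41 infected
Step 9: +1 new -> 42 infected
Step 10: +0 new -> 42 infected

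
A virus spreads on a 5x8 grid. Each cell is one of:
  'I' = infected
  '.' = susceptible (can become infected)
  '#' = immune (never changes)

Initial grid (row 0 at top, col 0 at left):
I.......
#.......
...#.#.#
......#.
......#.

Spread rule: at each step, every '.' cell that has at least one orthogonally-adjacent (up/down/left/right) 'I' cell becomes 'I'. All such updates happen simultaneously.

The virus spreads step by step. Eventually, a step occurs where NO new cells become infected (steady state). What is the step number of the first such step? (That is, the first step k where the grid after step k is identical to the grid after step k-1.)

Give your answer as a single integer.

Answer: 10

Derivation:
Step 0 (initial): 1 infected
Step 1: +1 new -> 2 infected
Step 2: +2 new -> 4 infected
Step 3: +3 new -> 7 infected
Step 4: +5 new -> 12 infected
Step 5: +5 new -> 17 infected
Step 6: +6 new -> 23 infected
Step 7: +4 new -> 27 infected
Step 8: +4 new -> 31 infected
Step 9: +1 new -> 32 infected
Step 10: +0 new -> 32 infected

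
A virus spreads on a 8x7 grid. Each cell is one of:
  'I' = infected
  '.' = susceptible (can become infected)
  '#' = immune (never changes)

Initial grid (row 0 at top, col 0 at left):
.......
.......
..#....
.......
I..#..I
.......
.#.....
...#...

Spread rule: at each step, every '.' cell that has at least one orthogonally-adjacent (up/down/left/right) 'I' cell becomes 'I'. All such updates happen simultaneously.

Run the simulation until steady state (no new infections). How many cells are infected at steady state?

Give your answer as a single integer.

Answer: 52

Derivation:
Step 0 (initial): 2 infected
Step 1: +6 new -> 8 infected
Step 2: +10 new -> 18 infected
Step 3: +11 new -> 29 infected
Step 4: +11 new -> 40 infected
Step 5: +8 new -> 48 infected
Step 6: +3 new -> 51 infected
Step 7: +1 new -> 52 infected
Step 8: +0 new -> 52 infected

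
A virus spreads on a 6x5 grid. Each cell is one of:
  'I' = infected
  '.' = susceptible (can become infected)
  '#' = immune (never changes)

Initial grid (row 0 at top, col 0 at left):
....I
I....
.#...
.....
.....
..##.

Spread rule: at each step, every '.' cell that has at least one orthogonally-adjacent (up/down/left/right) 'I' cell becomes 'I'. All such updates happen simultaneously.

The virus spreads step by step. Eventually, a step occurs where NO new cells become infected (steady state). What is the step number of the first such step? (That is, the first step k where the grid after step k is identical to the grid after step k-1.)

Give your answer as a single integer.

Answer: 6

Derivation:
Step 0 (initial): 2 infected
Step 1: +5 new -> 7 infected
Step 2: +6 new -> 13 infected
Step 3: +5 new -> 18 infected
Step 4: +5 new -> 23 infected
Step 5: +4 new -> 27 infected
Step 6: +0 new -> 27 infected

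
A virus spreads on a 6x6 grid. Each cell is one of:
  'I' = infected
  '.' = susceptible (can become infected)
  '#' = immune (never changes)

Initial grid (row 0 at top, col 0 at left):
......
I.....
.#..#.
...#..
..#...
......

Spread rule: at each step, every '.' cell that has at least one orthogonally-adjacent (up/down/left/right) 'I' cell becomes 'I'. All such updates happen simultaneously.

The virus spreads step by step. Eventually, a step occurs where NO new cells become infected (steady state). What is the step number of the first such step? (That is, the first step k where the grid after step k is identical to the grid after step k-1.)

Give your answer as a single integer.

Step 0 (initial): 1 infected
Step 1: +3 new -> 4 infected
Step 2: +3 new -> 7 infected
Step 3: +5 new -> 12 infected
Step 4: +6 new -> 18 infected
Step 5: +3 new -> 21 infected
Step 6: +3 new -> 24 infected
Step 7: +2 new -> 26 infected
Step 8: +4 new -> 30 infected
Step 9: +2 new -> 32 infected
Step 10: +0 new -> 32 infected

Answer: 10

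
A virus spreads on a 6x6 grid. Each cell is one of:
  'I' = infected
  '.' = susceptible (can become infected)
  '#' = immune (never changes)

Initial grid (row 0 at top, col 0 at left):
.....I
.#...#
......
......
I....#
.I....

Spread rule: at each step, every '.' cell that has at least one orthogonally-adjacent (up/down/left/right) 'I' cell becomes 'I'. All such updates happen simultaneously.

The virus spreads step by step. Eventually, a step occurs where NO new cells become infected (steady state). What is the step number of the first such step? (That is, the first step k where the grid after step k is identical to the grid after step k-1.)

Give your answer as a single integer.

Step 0 (initial): 3 infected
Step 1: +5 new -> 8 infected
Step 2: +6 new -> 14 infected
Step 3: +8 new -> 22 infected
Step 4: +10 new -> 32 infected
Step 5: +1 new -> 33 infected
Step 6: +0 new -> 33 infected

Answer: 6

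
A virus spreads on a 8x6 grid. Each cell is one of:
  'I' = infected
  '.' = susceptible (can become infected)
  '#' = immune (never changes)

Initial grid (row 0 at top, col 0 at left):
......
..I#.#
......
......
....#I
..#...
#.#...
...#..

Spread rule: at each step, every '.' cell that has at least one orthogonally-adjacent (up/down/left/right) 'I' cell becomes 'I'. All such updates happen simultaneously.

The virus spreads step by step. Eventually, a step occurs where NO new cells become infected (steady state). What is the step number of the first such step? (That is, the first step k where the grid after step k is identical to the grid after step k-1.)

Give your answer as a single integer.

Step 0 (initial): 2 infected
Step 1: +5 new -> 7 infected
Step 2: +10 new -> 17 infected
Step 3: +10 new -> 27 infected
Step 4: +7 new -> 34 infected
Step 5: +2 new -> 36 infected
Step 6: +2 new -> 38 infected
Step 7: +1 new -> 39 infected
Step 8: +2 new -> 41 infected
Step 9: +0 new -> 41 infected

Answer: 9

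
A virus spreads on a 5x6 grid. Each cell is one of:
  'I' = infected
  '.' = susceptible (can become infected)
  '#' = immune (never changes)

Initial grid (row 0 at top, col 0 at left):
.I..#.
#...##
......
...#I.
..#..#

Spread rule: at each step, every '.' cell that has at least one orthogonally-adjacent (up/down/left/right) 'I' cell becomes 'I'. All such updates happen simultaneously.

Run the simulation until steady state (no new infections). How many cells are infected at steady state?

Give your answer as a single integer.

Step 0 (initial): 2 infected
Step 1: +6 new -> 8 infected
Step 2: +6 new -> 14 infected
Step 3: +4 new -> 18 infected
Step 4: +3 new -> 21 infected
Step 5: +1 new -> 22 infected
Step 6: +0 new -> 22 infected

Answer: 22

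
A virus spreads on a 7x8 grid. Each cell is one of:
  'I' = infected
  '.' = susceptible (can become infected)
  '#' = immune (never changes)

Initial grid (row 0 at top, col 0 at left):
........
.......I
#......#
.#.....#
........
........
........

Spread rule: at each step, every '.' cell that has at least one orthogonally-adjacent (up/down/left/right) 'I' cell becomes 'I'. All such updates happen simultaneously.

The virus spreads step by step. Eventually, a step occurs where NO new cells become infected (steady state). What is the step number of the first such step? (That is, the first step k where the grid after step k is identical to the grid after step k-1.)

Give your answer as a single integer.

Answer: 13

Derivation:
Step 0 (initial): 1 infected
Step 1: +2 new -> 3 infected
Step 2: +3 new -> 6 infected
Step 3: +4 new -> 10 infected
Step 4: +5 new -> 15 infected
Step 5: +7 new -> 22 infected
Step 6: +8 new -> 30 infected
Step 7: +8 new -> 38 infected
Step 8: +4 new -> 42 infected
Step 9: +3 new -> 45 infected
Step 10: +3 new -> 48 infected
Step 11: +3 new -> 51 infected
Step 12: +1 new -> 52 infected
Step 13: +0 new -> 52 infected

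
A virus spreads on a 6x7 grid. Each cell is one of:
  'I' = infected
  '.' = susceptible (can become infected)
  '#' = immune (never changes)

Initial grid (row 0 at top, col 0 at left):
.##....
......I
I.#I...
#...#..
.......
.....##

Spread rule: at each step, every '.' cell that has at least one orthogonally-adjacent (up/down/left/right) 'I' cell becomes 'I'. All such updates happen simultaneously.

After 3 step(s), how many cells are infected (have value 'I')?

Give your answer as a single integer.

Answer: 29

Derivation:
Step 0 (initial): 3 infected
Step 1: +8 new -> 11 infected
Step 2: +11 new -> 22 infected
Step 3: +7 new -> 29 infected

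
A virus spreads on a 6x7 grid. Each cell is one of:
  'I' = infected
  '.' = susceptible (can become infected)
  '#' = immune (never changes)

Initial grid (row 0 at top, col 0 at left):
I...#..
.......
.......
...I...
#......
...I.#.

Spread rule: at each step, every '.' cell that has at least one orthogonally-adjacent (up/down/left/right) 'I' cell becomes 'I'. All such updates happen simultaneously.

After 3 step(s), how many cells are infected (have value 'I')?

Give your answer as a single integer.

Step 0 (initial): 3 infected
Step 1: +8 new -> 11 infected
Step 2: +11 new -> 22 infected
Step 3: +10 new -> 32 infected

Answer: 32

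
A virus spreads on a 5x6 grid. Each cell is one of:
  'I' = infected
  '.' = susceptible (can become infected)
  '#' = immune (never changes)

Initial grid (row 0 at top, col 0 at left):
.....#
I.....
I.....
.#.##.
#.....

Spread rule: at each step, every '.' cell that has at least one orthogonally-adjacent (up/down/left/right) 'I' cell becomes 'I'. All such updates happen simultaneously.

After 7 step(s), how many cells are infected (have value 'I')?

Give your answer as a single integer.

Step 0 (initial): 2 infected
Step 1: +4 new -> 6 infected
Step 2: +3 new -> 9 infected
Step 3: +4 new -> 13 infected
Step 4: +4 new -> 17 infected
Step 5: +5 new -> 22 infected
Step 6: +2 new -> 24 infected
Step 7: +1 new -> 25 infected

Answer: 25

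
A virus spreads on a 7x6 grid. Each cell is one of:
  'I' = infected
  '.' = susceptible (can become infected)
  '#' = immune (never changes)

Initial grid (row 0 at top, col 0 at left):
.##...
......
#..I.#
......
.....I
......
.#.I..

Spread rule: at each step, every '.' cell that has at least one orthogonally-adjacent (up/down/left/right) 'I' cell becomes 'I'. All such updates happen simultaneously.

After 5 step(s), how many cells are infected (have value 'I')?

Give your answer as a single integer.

Step 0 (initial): 3 infected
Step 1: +10 new -> 13 infected
Step 2: +10 new -> 23 infected
Step 3: +6 new -> 29 infected
Step 4: +5 new -> 34 infected
Step 5: +3 new -> 37 infected

Answer: 37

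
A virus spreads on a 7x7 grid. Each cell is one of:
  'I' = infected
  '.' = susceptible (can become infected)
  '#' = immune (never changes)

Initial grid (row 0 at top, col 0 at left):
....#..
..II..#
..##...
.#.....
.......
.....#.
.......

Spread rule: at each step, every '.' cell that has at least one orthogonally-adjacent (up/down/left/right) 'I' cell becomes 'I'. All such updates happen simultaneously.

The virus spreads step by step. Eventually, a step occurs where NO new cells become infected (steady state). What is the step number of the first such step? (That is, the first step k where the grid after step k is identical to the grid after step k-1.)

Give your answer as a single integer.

Step 0 (initial): 2 infected
Step 1: +4 new -> 6 infected
Step 2: +5 new -> 11 infected
Step 3: +5 new -> 16 infected
Step 4: +6 new -> 22 infected
Step 5: +6 new -> 28 infected
Step 6: +6 new -> 34 infected
Step 7: +6 new -> 40 infected
Step 8: +3 new -> 43 infected
Step 9: +0 new -> 43 infected

Answer: 9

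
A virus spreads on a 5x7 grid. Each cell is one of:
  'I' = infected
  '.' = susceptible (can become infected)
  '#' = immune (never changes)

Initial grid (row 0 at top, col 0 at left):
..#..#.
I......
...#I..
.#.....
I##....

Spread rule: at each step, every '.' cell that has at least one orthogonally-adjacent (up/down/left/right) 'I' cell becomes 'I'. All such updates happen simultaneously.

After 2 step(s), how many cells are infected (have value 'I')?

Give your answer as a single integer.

Step 0 (initial): 3 infected
Step 1: +7 new -> 10 infected
Step 2: +10 new -> 20 infected

Answer: 20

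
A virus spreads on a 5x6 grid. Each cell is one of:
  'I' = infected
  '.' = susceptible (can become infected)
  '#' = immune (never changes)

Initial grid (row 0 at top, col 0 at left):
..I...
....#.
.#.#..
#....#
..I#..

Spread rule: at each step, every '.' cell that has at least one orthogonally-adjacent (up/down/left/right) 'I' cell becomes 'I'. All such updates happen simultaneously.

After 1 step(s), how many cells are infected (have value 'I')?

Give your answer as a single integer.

Step 0 (initial): 2 infected
Step 1: +5 new -> 7 infected

Answer: 7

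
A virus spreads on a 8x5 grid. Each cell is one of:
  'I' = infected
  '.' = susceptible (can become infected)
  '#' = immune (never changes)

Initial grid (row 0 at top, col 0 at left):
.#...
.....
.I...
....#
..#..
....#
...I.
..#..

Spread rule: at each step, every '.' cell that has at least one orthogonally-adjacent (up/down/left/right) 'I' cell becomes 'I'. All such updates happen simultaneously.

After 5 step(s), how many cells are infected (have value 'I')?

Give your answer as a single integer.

Step 0 (initial): 2 infected
Step 1: +8 new -> 10 infected
Step 2: +10 new -> 20 infected
Step 3: +10 new -> 30 infected
Step 4: +4 new -> 34 infected
Step 5: +1 new -> 35 infected

Answer: 35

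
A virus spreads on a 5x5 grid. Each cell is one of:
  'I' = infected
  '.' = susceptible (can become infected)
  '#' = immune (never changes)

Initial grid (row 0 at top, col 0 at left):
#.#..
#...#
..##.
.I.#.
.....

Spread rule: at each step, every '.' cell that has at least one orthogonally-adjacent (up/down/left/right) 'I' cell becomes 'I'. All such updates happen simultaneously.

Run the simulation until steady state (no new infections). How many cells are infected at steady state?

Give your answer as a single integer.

Step 0 (initial): 1 infected
Step 1: +4 new -> 5 infected
Step 2: +4 new -> 9 infected
Step 3: +3 new -> 12 infected
Step 4: +2 new -> 14 infected
Step 5: +2 new -> 16 infected
Step 6: +2 new -> 18 infected
Step 7: +0 new -> 18 infected

Answer: 18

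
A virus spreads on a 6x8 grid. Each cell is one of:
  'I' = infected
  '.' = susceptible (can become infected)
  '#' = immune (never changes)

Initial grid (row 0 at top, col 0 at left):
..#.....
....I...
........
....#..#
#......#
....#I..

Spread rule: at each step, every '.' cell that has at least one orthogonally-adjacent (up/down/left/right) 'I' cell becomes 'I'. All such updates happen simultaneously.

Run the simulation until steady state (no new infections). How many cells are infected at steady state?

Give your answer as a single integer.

Step 0 (initial): 2 infected
Step 1: +6 new -> 8 infected
Step 2: +10 new -> 18 infected
Step 3: +8 new -> 26 infected
Step 4: +8 new -> 34 infected
Step 5: +5 new -> 39 infected
Step 6: +2 new -> 41 infected
Step 7: +1 new -> 42 infected
Step 8: +0 new -> 42 infected

Answer: 42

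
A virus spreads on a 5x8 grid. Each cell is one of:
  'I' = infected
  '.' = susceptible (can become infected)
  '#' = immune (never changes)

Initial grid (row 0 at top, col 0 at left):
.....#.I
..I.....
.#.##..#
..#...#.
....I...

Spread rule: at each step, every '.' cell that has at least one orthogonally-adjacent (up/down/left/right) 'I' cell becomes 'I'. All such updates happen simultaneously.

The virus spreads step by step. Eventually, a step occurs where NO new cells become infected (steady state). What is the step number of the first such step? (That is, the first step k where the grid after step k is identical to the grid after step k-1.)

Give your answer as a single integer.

Step 0 (initial): 3 infected
Step 1: +9 new -> 12 infected
Step 2: +9 new -> 21 infected
Step 3: +8 new -> 29 infected
Step 4: +4 new -> 33 infected
Step 5: +0 new -> 33 infected

Answer: 5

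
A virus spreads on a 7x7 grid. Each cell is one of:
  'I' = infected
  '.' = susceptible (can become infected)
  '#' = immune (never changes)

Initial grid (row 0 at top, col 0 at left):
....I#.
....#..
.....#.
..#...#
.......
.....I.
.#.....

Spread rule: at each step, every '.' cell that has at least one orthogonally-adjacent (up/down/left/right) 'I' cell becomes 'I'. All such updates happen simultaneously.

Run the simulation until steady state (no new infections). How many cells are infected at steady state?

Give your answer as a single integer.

Step 0 (initial): 2 infected
Step 1: +5 new -> 7 infected
Step 2: +8 new -> 15 infected
Step 3: +7 new -> 22 infected
Step 4: +8 new -> 30 infected
Step 5: +4 new -> 34 infected
Step 6: +4 new -> 38 infected
Step 7: +1 new -> 39 infected
Step 8: +0 new -> 39 infected

Answer: 39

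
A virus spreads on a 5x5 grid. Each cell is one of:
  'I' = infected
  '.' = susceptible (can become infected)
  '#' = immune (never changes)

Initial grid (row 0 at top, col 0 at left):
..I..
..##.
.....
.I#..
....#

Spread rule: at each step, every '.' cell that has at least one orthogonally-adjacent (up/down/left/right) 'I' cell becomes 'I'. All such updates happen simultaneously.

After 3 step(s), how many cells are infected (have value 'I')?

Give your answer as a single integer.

Answer: 18

Derivation:
Step 0 (initial): 2 infected
Step 1: +5 new -> 7 infected
Step 2: +7 new -> 14 infected
Step 3: +4 new -> 18 infected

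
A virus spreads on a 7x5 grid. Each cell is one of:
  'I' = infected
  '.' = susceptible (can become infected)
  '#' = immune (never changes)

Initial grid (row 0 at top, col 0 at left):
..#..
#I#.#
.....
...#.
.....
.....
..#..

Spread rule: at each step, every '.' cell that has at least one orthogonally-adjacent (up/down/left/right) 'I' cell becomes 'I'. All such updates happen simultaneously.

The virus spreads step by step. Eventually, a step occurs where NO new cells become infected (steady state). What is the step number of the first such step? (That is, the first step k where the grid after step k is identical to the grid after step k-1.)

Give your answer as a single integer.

Step 0 (initial): 1 infected
Step 1: +2 new -> 3 infected
Step 2: +4 new -> 7 infected
Step 3: +4 new -> 11 infected
Step 4: +5 new -> 16 infected
Step 5: +6 new -> 22 infected
Step 6: +4 new -> 26 infected
Step 7: +2 new -> 28 infected
Step 8: +1 new -> 29 infected
Step 9: +0 new -> 29 infected

Answer: 9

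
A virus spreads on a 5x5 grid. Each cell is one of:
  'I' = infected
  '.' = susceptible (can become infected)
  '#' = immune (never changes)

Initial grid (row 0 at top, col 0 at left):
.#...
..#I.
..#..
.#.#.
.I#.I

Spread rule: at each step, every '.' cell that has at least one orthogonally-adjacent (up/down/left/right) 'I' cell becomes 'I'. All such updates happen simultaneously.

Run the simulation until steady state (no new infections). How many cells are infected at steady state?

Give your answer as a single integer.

Answer: 18

Derivation:
Step 0 (initial): 3 infected
Step 1: +6 new -> 9 infected
Step 2: +4 new -> 13 infected
Step 3: +1 new -> 14 infected
Step 4: +2 new -> 16 infected
Step 5: +2 new -> 18 infected
Step 6: +0 new -> 18 infected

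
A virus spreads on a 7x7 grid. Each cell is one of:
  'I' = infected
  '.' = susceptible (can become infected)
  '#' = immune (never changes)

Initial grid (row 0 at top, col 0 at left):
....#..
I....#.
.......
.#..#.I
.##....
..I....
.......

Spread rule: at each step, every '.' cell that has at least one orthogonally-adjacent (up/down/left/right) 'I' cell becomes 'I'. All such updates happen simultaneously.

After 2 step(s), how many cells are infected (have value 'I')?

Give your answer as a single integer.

Step 0 (initial): 3 infected
Step 1: +9 new -> 12 infected
Step 2: +13 new -> 25 infected

Answer: 25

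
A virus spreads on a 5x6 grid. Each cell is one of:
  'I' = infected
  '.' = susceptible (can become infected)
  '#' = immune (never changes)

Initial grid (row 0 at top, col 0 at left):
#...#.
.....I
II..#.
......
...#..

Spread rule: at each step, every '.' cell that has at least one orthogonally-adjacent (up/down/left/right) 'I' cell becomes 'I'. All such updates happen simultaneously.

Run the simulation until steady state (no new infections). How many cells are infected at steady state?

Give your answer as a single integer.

Step 0 (initial): 3 infected
Step 1: +8 new -> 11 infected
Step 2: +8 new -> 19 infected
Step 3: +6 new -> 25 infected
Step 4: +1 new -> 26 infected
Step 5: +0 new -> 26 infected

Answer: 26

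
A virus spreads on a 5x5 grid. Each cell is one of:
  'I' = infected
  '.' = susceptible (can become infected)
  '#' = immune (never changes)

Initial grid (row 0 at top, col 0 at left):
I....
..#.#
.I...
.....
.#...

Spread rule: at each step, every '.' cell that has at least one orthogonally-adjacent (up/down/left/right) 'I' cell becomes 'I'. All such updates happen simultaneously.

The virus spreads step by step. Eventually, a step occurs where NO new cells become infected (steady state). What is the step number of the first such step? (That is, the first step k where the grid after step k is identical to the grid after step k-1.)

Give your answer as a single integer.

Answer: 6

Derivation:
Step 0 (initial): 2 infected
Step 1: +6 new -> 8 infected
Step 2: +4 new -> 12 infected
Step 3: +6 new -> 18 infected
Step 4: +3 new -> 21 infected
Step 5: +1 new -> 22 infected
Step 6: +0 new -> 22 infected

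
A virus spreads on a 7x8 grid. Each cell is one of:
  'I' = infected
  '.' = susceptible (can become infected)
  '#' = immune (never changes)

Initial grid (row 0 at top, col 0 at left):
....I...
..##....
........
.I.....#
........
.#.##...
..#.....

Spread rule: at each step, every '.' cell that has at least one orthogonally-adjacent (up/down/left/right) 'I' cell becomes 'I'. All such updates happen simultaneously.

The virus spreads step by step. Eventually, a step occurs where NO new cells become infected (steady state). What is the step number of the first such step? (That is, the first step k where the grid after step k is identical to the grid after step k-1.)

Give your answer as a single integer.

Answer: 10

Derivation:
Step 0 (initial): 2 infected
Step 1: +7 new -> 9 infected
Step 2: +10 new -> 19 infected
Step 3: +10 new -> 29 infected
Step 4: +6 new -> 35 infected
Step 5: +4 new -> 39 infected
Step 6: +2 new -> 41 infected
Step 7: +3 new -> 44 infected
Step 8: +3 new -> 47 infected
Step 9: +2 new -> 49 infected
Step 10: +0 new -> 49 infected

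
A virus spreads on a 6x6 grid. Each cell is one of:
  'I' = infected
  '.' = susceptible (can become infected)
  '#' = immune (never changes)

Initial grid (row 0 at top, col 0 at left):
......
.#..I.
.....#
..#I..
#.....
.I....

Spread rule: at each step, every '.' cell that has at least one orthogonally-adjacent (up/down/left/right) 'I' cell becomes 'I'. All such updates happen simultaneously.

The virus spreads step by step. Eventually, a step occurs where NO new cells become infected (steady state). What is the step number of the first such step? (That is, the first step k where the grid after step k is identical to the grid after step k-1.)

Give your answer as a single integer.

Step 0 (initial): 3 infected
Step 1: +10 new -> 13 infected
Step 2: +9 new -> 22 infected
Step 3: +5 new -> 27 infected
Step 4: +3 new -> 30 infected
Step 5: +2 new -> 32 infected
Step 6: +0 new -> 32 infected

Answer: 6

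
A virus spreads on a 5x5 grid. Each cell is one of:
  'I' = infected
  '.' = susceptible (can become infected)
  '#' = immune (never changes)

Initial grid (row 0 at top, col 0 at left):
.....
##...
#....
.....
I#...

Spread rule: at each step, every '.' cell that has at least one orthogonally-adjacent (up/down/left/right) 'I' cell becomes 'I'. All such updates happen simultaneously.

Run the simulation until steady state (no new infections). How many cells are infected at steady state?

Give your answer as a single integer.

Answer: 21

Derivation:
Step 0 (initial): 1 infected
Step 1: +1 new -> 2 infected
Step 2: +1 new -> 3 infected
Step 3: +2 new -> 5 infected
Step 4: +3 new -> 8 infected
Step 5: +4 new -> 12 infected
Step 6: +4 new -> 16 infected
Step 7: +3 new -> 19 infected
Step 8: +2 new -> 21 infected
Step 9: +0 new -> 21 infected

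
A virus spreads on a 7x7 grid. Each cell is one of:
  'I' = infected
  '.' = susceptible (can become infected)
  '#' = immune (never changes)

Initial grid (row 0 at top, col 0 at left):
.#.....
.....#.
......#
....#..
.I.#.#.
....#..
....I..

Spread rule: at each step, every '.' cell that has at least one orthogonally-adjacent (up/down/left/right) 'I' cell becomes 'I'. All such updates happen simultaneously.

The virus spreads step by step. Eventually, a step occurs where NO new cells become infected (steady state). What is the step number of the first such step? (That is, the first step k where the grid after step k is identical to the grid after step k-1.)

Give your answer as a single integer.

Answer: 11

Derivation:
Step 0 (initial): 2 infected
Step 1: +6 new -> 8 infected
Step 2: +10 new -> 18 infected
Step 3: +6 new -> 24 infected
Step 4: +4 new -> 28 infected
Step 5: +5 new -> 33 infected
Step 6: +4 new -> 37 infected
Step 7: +1 new -> 38 infected
Step 8: +1 new -> 39 infected
Step 9: +1 new -> 40 infected
Step 10: +1 new -> 41 infected
Step 11: +0 new -> 41 infected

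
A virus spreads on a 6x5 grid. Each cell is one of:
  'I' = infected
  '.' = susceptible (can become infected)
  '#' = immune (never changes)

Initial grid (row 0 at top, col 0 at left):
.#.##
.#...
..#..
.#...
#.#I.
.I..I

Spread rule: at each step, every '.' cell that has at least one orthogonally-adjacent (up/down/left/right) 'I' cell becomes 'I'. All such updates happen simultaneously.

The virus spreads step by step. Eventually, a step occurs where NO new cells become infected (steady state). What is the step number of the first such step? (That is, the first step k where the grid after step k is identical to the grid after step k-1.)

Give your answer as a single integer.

Answer: 6

Derivation:
Step 0 (initial): 3 infected
Step 1: +6 new -> 9 infected
Step 2: +3 new -> 12 infected
Step 3: +2 new -> 14 infected
Step 4: +2 new -> 16 infected
Step 5: +1 new -> 17 infected
Step 6: +0 new -> 17 infected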